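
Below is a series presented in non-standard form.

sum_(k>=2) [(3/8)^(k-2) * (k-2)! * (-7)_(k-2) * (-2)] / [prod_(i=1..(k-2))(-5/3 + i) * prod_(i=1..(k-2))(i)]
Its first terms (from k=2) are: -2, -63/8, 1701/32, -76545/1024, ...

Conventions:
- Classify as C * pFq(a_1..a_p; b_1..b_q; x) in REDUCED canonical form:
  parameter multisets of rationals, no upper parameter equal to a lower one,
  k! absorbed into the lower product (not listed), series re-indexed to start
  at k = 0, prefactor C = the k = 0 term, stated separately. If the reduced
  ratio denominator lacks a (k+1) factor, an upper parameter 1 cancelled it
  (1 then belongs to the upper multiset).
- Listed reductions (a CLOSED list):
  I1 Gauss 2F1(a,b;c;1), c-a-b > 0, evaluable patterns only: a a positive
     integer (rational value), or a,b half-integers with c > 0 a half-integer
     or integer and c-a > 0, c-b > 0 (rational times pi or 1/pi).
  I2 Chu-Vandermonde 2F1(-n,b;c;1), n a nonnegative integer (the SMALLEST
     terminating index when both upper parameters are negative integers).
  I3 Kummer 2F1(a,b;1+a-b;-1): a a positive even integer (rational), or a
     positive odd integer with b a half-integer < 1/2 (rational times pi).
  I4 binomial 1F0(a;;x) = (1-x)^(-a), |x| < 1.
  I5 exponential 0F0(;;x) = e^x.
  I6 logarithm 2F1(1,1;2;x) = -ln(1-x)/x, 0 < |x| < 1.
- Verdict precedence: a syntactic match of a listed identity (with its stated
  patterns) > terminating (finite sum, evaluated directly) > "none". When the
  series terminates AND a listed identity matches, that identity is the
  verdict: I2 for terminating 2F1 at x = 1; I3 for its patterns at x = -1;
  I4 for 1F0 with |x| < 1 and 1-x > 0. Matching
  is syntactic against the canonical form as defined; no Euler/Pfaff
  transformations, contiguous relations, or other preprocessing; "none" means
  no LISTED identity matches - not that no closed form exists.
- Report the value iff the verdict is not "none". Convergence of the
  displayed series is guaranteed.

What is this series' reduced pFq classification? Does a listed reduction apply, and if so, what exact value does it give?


x = 3/8 here; the reduced form reads 2F1, upper {-7, 1}, lower {-2/3}, C = -2. Verdict: terminating (-7 upstairs). 8 nonzero terms in all; added directly. Its exact value is 649038655/218103808.

Key observation: t_0 being -2, the lower running product (C = -2) is a rising factorial.
Adjacent-term ratio: r(k) = (3/8) * (k-7) (k+1) / [(k-2/3) (k+1)] - rational in k. x = (3/8); t_0 = -2; negate the roots.


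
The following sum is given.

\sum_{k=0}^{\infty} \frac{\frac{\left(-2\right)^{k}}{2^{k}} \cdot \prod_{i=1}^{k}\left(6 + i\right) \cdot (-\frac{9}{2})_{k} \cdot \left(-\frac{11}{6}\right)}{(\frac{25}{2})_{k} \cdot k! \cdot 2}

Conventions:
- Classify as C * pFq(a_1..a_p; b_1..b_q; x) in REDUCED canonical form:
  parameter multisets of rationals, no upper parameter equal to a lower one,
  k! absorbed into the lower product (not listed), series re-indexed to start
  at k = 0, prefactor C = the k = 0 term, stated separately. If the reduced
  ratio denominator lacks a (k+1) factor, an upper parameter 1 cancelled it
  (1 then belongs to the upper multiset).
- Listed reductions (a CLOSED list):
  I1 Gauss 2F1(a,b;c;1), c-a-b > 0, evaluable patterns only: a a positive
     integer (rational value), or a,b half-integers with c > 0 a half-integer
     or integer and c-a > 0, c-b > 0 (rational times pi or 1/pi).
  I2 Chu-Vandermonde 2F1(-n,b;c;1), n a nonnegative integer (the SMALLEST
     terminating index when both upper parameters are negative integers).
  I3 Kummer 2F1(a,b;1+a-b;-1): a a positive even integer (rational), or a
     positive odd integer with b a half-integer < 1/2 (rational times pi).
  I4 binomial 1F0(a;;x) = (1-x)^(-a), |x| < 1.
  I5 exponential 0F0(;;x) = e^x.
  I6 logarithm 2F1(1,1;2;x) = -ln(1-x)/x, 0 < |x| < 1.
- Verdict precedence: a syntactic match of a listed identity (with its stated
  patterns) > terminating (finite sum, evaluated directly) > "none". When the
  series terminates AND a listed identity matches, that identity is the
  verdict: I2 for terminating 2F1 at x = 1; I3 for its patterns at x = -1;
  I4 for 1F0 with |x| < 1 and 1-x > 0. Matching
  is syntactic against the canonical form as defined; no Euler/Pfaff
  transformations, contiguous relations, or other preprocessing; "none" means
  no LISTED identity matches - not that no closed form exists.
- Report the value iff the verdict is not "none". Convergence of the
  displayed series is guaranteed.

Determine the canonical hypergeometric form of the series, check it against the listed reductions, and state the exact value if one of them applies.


Canonical form: C = -\frac{11}{12} times 2F1 with upper {-\frac{9}{2}, 7}, lower {\frac{25}{2}}, x = -1. Verdict: Kummer (I3) matches (x = -1; c = \frac{25}{2} equals 1+a-b for upper {-\frac{9}{2}, 7}: listed pattern). Hence: \left(-\frac{1227010785}{536870912}\right) \cdot \pi.

The tell: from the first term -\frac{11}{12}: the constant factors (C = -11/12, x = -1) combine into one prefactor.
Ratio: r(k) = -1 * (k-\frac{9}{2}) (k+7) / [(k+\frac{25}{2}) (k+1)] - rational; roots negated = parameters, x = -1, C = -\frac{11}{12}.


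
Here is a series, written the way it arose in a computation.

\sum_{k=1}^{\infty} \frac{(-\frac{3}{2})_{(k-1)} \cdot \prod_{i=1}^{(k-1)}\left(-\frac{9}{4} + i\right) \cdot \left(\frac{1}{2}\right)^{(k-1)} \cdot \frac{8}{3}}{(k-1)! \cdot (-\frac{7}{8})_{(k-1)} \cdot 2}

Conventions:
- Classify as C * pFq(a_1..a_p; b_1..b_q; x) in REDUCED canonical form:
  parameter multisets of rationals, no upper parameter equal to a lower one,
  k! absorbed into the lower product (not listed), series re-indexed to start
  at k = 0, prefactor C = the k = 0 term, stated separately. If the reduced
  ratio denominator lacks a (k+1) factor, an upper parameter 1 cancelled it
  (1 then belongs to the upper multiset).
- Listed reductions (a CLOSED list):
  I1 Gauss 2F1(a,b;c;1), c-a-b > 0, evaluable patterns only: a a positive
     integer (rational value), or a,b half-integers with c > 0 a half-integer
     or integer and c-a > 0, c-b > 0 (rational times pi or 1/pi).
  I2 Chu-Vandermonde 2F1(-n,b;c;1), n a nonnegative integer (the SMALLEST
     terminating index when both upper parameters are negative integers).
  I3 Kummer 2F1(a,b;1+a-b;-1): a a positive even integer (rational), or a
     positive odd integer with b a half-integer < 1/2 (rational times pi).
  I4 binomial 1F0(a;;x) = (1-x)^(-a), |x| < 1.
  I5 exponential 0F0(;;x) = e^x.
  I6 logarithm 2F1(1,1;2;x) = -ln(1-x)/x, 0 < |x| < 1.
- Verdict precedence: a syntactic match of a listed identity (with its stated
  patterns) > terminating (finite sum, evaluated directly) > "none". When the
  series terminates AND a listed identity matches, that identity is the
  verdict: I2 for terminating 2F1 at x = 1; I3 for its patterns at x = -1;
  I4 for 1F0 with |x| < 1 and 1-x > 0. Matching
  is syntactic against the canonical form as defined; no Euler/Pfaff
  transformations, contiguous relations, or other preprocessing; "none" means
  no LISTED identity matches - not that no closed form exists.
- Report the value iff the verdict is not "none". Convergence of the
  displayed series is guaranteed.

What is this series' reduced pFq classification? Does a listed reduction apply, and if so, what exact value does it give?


Key step: t_0 being \frac{4}{3}, the running product (prefactor 4/3) telescopes to a rising factorial.
Consecutive-term ratio: r(k) = \frac{1}{2} * (k-\frac{3}{2}) (k-\frac{5}{4}) / [(k-\frac{7}{8}) (k+1)] ; factor over Q: parameters, x = \frac{1}{2}, and C = \frac{4}{3}.

Reduced: x = \frac{1}{2}, 2F1, upper = {-\frac{3}{2}, -\frac{5}{4}}, lower = {-\frac{7}{8}}, C = \frac{4}{3}. Verdict: none. Every listed pattern misses the 2F1 form at \frac{1}{2}, upper {-\frac{3}{2}, -\frac{5}{4}}.


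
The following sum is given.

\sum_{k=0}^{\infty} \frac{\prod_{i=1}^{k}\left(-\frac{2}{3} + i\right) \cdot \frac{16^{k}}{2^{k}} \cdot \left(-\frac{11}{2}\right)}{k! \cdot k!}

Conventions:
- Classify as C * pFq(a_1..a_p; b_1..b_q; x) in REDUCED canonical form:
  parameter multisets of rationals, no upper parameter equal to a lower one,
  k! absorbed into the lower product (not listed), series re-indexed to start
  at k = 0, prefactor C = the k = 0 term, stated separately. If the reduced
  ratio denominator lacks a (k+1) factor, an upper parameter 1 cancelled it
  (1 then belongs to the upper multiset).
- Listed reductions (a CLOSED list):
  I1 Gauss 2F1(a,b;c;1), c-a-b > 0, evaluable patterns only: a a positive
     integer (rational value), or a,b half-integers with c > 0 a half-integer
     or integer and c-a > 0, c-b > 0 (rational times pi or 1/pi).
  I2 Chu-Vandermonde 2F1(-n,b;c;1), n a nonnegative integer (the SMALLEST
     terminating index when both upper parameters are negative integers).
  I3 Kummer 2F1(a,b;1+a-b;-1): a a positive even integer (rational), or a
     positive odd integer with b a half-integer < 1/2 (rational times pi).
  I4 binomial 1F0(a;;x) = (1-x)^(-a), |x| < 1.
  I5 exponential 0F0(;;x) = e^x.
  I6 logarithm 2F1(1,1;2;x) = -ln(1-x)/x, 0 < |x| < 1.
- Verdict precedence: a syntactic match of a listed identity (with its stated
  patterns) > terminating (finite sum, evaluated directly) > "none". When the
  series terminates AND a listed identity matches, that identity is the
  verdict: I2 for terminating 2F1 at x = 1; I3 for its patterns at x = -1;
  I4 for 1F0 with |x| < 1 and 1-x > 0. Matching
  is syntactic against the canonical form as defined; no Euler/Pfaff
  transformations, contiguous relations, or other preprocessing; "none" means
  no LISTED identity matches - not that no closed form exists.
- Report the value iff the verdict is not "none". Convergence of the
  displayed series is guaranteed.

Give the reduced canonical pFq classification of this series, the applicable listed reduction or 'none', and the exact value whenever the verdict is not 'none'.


x = 8 here; the reduced form reads 1F1, upper {\frac{1}{3}}, lower {1}, C = -\frac{11}{2}. Verdict: no listed reduction: x = 8 and upper {\frac{1}{3}} fail every I1-I6 pattern.

Key observation: x = 8 and the two k-th powers (C = -11/2) combine into one argument.
Ratio: r(k) = 8 * (k+\frac{1}{3}) / [(k+1) (k+1)] - rational; roots negated = parameters, x = 8, C = -\frac{11}{2}.


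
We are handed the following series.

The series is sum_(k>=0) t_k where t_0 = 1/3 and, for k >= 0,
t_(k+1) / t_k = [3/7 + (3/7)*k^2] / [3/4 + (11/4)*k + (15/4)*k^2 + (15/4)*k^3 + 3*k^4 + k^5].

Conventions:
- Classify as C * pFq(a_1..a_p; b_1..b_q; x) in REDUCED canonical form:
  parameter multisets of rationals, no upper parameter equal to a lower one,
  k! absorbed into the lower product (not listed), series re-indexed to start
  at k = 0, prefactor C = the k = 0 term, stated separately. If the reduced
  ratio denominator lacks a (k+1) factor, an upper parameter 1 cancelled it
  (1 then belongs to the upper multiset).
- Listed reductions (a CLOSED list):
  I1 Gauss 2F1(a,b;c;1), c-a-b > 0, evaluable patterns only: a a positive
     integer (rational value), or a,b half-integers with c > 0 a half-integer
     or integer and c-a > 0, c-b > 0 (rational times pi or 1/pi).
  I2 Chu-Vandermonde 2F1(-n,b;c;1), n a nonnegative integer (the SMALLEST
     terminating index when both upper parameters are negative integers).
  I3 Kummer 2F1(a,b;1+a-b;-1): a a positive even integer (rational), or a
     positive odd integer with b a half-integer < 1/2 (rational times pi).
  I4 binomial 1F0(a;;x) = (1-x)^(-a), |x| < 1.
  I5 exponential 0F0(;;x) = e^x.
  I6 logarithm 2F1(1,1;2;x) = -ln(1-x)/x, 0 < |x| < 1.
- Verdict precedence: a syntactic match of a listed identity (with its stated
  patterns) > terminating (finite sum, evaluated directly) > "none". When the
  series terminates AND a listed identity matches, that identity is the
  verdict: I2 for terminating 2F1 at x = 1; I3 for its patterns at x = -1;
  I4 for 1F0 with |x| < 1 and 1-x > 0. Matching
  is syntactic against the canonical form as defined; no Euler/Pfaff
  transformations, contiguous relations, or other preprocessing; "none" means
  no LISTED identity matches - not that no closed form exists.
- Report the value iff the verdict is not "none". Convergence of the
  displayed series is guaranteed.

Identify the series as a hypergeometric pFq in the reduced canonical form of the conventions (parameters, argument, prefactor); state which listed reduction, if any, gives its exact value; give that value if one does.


Structural cue: t_0 = 1/3 here, and the ratio is unreduced: k^2 + 1 divides both sides (C = 1/3).
Step ratio: r(k) = (3/7) * 1 / [(k+1/2) (k+3/2) (k+1)] - rational in k, leading ratio (3/7); with t_0 = 1/3, classification follows.

Prefactor 1/3, argument 3/7: 0F2 with upper {-} over lower {1/2, 3/2}. Verdict: none - at argument 3/7 the multisets {-} ; {1/2, 3/2} match no listed identity.


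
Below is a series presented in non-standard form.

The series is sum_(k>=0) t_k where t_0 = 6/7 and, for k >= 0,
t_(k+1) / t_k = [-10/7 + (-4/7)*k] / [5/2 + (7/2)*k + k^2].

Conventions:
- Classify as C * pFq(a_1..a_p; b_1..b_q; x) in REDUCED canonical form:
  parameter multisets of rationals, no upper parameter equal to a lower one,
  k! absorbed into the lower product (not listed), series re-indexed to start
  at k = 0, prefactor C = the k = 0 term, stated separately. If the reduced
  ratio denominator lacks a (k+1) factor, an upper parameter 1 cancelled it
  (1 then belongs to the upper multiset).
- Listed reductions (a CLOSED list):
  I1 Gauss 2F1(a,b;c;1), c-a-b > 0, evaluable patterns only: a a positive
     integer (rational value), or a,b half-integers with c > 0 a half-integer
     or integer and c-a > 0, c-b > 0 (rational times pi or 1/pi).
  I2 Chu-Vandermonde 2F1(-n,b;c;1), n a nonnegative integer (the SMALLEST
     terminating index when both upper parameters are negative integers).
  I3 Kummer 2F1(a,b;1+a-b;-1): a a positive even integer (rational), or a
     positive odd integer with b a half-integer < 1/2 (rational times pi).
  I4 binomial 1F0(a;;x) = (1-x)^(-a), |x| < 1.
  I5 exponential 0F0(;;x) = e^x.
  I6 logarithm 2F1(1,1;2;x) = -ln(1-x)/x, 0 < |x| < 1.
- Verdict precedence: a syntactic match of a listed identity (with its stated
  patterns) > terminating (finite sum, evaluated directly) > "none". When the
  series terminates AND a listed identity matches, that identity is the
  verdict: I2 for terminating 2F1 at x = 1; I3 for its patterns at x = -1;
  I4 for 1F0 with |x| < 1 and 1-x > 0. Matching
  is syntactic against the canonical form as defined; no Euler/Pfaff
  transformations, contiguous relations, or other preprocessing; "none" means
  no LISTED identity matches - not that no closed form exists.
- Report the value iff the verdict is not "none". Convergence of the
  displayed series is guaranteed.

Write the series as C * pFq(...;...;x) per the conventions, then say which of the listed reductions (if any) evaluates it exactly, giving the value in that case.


x = -4/7 here; the reduced form reads 0F0, upper {-}, lower {-}, C = 6/7. Verdict: this is exponential (I5) (the 0F0 exponential series at x = -4/7). Its exact value is (6/7) * e^(-4/7).

Key observation: t_0 = 6/7 here, and the parameter 5/2 appears in both the upper and lower lists and cancels.
Step ratio: r(k) = (-4/7) * 1 / [(k+1)] - poly over poly, x = (-4/7) from leading terms; C = 6/7 at k = 0.


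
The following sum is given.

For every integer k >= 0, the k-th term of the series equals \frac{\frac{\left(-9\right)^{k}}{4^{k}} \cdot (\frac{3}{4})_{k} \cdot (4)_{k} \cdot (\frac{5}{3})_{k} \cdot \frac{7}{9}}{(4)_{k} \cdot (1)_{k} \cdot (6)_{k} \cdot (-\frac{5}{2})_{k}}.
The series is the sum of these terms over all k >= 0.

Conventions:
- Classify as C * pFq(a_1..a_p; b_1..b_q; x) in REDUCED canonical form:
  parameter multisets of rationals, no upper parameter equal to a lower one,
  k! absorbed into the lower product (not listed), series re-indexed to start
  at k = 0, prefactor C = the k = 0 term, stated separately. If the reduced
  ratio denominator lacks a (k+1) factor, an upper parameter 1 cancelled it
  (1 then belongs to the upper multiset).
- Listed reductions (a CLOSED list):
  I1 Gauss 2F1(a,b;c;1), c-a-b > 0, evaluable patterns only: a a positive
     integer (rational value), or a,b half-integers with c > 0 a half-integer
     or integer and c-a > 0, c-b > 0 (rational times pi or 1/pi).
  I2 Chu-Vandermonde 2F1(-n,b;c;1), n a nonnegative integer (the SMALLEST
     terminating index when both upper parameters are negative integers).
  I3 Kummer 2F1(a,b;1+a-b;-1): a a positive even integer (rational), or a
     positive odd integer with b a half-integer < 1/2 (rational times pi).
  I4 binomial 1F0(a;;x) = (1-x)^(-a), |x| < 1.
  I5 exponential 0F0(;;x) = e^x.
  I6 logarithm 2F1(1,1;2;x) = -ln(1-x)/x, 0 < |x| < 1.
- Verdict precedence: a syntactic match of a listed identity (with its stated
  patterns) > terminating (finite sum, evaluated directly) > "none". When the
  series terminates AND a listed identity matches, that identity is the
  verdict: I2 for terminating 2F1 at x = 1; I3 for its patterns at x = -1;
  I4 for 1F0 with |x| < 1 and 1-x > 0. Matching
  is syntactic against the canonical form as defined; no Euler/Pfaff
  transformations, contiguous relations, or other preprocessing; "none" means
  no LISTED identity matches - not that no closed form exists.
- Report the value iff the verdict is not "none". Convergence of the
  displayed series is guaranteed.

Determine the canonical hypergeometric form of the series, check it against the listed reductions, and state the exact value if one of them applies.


Reduced: x = -\frac{9}{4}, 2F2, upper = {\frac{3}{4}, \frac{5}{3}}, lower = {-\frac{5}{2}, 6}, C = \frac{7}{9}. Verdict: none here - no I1-I6 shape fits x = -\frac{9}{4} with lower {-\frac{5}{2}, 6}.

Key step: with t_0 = \frac{7}{9}, the two geometric factors (prefactor 7/9) combine into one argument.
Term ratio: r(k) = -\frac{9}{4} * (k+\frac{3}{4}) (k+\frac{5}{3}) / [(k-\frac{5}{2}) (k+6) (k+1)] ; factor over Q: parameters, x = -\frac{9}{4}, and C = \frac{7}{9}.


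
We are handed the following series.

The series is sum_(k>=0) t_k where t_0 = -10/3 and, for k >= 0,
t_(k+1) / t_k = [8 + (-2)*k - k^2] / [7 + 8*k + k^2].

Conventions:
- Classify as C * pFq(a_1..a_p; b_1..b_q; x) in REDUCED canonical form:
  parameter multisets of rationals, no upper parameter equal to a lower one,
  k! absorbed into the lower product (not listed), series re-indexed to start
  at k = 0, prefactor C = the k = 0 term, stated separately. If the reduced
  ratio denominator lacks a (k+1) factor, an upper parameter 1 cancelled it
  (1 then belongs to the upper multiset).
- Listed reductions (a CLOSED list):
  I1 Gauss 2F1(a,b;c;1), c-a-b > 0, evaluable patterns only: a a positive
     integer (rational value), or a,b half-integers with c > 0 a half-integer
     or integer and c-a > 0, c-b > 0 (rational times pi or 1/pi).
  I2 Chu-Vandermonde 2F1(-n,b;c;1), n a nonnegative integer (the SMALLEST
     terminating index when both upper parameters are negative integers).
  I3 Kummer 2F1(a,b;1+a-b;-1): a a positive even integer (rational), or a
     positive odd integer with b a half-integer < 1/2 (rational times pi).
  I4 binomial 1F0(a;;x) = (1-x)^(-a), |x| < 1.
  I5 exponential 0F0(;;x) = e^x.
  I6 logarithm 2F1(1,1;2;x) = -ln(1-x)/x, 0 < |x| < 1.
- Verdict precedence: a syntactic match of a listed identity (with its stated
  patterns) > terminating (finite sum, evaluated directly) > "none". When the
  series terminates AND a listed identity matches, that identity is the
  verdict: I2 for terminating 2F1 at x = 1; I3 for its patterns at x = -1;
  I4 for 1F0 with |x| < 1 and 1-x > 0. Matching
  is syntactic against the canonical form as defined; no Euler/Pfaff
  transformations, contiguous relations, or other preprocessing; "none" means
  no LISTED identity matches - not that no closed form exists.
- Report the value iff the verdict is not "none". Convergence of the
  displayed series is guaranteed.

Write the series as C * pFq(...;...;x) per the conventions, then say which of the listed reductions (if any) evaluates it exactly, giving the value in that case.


At argument -1: a 2F1 with upper {-2, 4}, lower {7}, scaled by C = -10/3. Verdict: Kummer (I3) applies (x = -1; c = 7 equals 1+a-b for upper {-2, 4}: listed pattern). Hence: -25/3.

First insight: with t_0 = -10/3, roots of the ratio polynomials (C = -10/3) are the negated parameters.
Ratio: r(k) = (-1) * (k-2) (k+4) / [(k+7) (k+1)] - rational in k. x = (-1); t_0 = -10/3; negate the roots.


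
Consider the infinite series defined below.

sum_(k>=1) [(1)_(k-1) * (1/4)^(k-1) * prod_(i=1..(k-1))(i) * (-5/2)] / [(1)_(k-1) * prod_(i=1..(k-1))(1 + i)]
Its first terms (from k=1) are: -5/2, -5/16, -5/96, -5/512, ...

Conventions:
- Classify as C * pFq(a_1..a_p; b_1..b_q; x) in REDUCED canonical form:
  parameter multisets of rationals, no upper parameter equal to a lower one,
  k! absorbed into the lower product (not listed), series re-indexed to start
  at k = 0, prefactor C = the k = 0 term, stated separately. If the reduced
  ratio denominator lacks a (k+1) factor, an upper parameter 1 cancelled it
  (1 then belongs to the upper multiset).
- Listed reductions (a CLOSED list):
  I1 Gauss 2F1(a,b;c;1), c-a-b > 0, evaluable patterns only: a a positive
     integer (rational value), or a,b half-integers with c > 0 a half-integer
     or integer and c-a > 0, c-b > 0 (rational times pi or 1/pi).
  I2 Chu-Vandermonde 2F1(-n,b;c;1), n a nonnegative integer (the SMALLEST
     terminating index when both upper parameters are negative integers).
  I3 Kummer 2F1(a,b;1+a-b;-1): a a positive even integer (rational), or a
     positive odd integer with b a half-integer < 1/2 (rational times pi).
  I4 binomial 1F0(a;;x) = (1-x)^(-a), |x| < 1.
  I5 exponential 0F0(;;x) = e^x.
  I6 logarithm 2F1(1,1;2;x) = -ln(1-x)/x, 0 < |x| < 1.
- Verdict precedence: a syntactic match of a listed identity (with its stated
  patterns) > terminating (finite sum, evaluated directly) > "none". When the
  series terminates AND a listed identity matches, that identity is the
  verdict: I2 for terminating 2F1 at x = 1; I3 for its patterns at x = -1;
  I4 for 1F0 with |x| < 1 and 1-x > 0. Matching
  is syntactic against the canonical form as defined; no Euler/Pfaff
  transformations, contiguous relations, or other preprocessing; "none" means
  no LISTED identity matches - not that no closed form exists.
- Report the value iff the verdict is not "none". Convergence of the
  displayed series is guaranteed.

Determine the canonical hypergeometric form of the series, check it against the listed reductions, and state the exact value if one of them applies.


Classification (C = -5/2): 2F1 with upper {1, 1}, lower {2}, argument x = 1/4. Verdict: the I6 logarithm reduction fires (the logarithm: parameters (1,1;2), x = 1/4). Sum: 10 * ln(3/4).

Key observation: t_0 being -5/2, the lower running product (C = -5/2) is a rising factorial.
Consecutive-term ratio: r(k) = (1/4) * (k+1) (k+1) / [(k+2) (k+1)] - rational in k, leading ratio (1/4); with t_0 = -5/2, classification follows.


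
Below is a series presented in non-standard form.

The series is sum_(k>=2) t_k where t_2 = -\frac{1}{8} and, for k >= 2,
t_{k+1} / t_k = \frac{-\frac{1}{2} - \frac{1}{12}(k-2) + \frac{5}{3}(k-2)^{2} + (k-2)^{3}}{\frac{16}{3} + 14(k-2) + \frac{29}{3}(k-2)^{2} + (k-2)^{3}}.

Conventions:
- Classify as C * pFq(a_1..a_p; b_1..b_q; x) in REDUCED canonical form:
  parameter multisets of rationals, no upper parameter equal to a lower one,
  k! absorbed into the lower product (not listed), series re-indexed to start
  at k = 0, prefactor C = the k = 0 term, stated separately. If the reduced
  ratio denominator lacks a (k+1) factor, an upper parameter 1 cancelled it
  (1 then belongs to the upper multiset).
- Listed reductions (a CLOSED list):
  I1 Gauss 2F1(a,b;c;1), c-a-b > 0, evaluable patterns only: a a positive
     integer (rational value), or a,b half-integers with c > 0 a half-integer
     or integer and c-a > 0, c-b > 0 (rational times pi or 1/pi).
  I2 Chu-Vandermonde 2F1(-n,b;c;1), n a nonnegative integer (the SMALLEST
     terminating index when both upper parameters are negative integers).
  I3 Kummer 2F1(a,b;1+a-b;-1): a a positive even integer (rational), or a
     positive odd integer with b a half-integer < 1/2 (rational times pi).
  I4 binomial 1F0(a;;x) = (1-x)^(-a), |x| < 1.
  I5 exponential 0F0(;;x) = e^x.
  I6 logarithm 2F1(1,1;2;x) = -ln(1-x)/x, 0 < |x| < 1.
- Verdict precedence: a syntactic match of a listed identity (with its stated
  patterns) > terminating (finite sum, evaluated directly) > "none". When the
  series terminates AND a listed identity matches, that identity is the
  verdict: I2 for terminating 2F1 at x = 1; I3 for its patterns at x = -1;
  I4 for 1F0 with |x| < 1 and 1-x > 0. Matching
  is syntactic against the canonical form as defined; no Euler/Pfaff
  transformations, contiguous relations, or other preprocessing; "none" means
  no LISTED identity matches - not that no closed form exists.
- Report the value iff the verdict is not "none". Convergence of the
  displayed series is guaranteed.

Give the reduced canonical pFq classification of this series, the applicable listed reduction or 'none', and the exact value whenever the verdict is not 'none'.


The series (x = 1) is 2F1: upper {-\frac{1}{2}, \frac{3}{2}}, lower {8}, prefactor -\frac{1}{8}. Verdict: Gauss's theorem I1 (half-integer case) fires (x = 1; upper {-\frac{1}{2}, \frac{3}{2}} half-integers, c = 8 in the evaluable pattern). Sum: \left(-\frac{524288}{1486485}\right) / \pi.

The tell: from the first term -\frac{1}{8}: the ratio is unreduced: k + 2/3 divides both sides (C = -1/8).
Adjacent-term ratio: r(k) = 1 * (k-\frac{1}{2}) (k+\frac{3}{2}) / [(k+8) (k+1)] - rational; roots negated = parameters, x = 1, C = -\frac{1}{8}.


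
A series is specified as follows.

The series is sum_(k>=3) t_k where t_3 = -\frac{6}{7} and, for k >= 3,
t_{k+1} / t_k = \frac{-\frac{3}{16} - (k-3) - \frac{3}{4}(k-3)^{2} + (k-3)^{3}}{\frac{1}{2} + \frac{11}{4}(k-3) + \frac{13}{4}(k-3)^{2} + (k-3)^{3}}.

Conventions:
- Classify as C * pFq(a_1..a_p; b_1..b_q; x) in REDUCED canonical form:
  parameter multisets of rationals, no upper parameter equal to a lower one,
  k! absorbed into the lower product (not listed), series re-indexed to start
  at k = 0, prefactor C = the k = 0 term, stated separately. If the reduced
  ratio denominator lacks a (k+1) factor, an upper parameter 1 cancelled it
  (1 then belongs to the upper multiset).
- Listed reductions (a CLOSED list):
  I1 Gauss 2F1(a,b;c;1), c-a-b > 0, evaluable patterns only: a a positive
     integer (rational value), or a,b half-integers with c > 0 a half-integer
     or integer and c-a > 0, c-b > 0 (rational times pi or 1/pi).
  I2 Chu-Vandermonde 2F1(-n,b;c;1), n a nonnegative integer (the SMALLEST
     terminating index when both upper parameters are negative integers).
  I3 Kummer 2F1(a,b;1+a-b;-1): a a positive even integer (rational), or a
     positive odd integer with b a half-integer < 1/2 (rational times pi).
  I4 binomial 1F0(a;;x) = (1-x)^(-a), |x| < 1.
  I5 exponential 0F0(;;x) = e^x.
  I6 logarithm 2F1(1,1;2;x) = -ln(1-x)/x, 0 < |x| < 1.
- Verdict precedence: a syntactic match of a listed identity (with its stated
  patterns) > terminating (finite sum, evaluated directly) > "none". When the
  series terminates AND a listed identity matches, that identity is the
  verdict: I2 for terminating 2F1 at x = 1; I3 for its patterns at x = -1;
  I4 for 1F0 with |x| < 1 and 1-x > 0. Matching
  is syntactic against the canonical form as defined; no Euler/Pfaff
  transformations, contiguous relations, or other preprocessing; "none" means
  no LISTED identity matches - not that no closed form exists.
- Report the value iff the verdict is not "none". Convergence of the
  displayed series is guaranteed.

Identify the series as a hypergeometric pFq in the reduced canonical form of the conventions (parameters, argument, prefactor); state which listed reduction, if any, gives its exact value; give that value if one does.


Structural cue: t_0 = -\frac{6}{7} here, and the parameter 1/4 appears in both the upper and lower lists and cancels.
Adjacent-term ratio: r(k) = 1 * (k-\frac{3}{2}) (k+\frac{1}{2}) / [(k+2) (k+1)] - rational in k. x = 1; t_0 = -\frac{6}{7}; negate the roots.

With C = -\frac{6}{7}: the canonical form is 2F1(-\frac{3}{2}, \frac{1}{2}; 2; 1). Verdict (x = 1): Gauss's theorem I1 (half-integer case) applies (x = 1; upper {-\frac{3}{2}, \frac{1}{2}} half-integers, c = 2 in the evaluable pattern). Hence: \left(-\frac{64}{35}\right) / \pi.


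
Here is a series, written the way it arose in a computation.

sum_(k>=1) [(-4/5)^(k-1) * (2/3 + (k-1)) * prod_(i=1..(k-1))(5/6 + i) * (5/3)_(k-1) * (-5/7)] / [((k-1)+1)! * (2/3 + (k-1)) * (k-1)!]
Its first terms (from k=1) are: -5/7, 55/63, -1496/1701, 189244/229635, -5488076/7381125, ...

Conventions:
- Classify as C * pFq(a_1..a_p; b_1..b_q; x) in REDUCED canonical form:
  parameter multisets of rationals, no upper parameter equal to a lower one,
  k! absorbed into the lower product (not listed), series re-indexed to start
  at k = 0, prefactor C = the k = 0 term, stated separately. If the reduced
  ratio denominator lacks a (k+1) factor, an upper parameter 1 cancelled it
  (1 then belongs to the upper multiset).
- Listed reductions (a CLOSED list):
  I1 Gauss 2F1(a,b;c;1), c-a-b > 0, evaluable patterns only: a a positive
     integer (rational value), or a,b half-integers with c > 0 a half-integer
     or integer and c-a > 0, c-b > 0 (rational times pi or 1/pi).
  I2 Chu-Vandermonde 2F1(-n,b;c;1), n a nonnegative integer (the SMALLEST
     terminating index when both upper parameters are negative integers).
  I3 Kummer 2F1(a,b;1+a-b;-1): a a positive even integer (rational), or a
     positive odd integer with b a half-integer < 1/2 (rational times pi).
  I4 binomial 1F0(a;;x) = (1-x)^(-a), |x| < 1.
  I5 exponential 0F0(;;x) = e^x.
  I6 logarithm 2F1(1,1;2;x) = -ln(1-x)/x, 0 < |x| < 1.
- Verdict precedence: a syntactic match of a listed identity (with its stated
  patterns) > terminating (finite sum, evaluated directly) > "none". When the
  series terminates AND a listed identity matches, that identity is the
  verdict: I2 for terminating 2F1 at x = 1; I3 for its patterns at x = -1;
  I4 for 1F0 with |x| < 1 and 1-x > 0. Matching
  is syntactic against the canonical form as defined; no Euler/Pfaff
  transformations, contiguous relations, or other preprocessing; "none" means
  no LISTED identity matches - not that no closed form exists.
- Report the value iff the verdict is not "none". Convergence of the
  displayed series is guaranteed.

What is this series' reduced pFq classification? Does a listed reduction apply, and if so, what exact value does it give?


Reduced: x = -4/5, 2F1, upper = {5/3, 11/6}, lower = {2}, C = -5/7. Verdict: none. A 2F1 with upper {5/3, 11/6} fits none of I1-I6 at x = -4/5; the sum runs forever.

First insight: x = (-4/5) and the denominator's factorial ratio (C = -5/7, x = -4/5) is a lower Pochhammer.
Adjacent-term ratio: r(k) = (-4/5) * (k+5/3) (k+11/6) / [(k+2) (k+1)] - rational in k. x = (-4/5); t_0 = -5/7; negate the roots.


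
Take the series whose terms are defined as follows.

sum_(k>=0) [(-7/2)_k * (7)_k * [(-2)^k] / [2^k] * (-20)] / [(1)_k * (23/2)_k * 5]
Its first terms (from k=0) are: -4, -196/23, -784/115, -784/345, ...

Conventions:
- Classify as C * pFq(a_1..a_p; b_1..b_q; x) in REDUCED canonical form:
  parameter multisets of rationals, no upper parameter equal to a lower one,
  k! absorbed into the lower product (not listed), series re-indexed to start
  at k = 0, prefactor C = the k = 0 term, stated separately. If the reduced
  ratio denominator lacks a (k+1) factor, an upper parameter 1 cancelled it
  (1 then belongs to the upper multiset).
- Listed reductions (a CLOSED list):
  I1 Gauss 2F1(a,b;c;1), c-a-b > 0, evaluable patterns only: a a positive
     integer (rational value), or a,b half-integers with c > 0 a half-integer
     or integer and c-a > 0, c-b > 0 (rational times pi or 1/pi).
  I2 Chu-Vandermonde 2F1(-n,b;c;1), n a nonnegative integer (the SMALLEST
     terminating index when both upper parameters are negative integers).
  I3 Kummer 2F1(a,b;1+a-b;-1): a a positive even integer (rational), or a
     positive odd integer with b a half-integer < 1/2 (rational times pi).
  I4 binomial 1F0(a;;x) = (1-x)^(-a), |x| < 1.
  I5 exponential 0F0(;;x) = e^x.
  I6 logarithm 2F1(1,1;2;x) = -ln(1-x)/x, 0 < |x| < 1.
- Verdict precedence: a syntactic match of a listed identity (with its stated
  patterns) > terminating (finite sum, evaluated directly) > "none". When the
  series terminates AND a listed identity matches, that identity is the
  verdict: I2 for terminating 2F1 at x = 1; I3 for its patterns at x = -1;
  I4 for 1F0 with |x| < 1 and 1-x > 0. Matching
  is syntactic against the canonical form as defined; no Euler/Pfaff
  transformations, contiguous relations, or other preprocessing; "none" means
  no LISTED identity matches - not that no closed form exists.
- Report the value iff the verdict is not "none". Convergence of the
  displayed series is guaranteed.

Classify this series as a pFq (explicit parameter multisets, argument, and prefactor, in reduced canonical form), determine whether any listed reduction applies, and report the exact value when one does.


Prefactor -4, argument -1: 2F1 with upper {-7/2, 7} over lower {23/2}. Verdict at x = -1: Kummer (I3) matches (x = -1; c = 23/2 equals 1+a-b for upper {-7/2, 7}: listed pattern). Its exact value is (-14549535/2097152) * pi.

The tell: with t_0 = -4, (1)_k (C = -4, x = -1) is k! itself.
Step ratio: r(k) = (-1) * (k-7/2) (k+7) / [(k+23/2) (k+1)] ; factor over Q: parameters, x = (-1), and C = -4.


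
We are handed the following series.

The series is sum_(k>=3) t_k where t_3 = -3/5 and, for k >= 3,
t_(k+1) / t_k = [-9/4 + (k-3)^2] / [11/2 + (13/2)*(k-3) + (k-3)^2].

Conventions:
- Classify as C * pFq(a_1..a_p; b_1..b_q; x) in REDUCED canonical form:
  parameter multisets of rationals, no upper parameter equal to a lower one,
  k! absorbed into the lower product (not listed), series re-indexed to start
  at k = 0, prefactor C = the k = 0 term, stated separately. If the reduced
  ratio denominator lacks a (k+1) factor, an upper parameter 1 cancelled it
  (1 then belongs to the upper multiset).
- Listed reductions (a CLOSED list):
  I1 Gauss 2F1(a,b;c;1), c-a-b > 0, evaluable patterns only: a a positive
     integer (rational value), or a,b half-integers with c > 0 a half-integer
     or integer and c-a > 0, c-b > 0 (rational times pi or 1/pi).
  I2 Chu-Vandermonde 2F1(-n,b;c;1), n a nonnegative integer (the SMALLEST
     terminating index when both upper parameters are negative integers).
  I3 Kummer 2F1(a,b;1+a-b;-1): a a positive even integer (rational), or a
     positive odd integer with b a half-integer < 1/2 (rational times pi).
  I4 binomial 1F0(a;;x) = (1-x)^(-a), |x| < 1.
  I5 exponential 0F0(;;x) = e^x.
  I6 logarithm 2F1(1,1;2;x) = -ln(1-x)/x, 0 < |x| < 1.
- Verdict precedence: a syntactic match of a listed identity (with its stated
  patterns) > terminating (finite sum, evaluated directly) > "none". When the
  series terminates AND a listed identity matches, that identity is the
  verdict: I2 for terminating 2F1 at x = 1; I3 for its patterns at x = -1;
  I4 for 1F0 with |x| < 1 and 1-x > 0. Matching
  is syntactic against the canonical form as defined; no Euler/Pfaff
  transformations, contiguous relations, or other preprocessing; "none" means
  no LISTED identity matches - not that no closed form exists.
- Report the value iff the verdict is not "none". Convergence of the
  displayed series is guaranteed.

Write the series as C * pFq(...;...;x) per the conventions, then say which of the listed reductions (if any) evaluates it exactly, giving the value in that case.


Classification (C = -3/5): 2F1 with upper {-3/2, 3/2}, lower {11/2}, argument x = 1. Verdict (x = 1): Gauss (I1, half-integer pattern) applies (x = 1; upper {-3/2, 3/2} half-integers, c = 11/2 in the evaluable pattern). Value: (-3969/32768) * pi.

Structural cue: t_0 being -3/5, the expanded ratio factors over Q; prefactor -3/5, roots give parameters.
Term ratio: r(k) = 1 * (k-3/2) (k+3/2) / [(k+11/2) (k+1)] ; factor over Q: parameters, x = 1, and C = -3/5.


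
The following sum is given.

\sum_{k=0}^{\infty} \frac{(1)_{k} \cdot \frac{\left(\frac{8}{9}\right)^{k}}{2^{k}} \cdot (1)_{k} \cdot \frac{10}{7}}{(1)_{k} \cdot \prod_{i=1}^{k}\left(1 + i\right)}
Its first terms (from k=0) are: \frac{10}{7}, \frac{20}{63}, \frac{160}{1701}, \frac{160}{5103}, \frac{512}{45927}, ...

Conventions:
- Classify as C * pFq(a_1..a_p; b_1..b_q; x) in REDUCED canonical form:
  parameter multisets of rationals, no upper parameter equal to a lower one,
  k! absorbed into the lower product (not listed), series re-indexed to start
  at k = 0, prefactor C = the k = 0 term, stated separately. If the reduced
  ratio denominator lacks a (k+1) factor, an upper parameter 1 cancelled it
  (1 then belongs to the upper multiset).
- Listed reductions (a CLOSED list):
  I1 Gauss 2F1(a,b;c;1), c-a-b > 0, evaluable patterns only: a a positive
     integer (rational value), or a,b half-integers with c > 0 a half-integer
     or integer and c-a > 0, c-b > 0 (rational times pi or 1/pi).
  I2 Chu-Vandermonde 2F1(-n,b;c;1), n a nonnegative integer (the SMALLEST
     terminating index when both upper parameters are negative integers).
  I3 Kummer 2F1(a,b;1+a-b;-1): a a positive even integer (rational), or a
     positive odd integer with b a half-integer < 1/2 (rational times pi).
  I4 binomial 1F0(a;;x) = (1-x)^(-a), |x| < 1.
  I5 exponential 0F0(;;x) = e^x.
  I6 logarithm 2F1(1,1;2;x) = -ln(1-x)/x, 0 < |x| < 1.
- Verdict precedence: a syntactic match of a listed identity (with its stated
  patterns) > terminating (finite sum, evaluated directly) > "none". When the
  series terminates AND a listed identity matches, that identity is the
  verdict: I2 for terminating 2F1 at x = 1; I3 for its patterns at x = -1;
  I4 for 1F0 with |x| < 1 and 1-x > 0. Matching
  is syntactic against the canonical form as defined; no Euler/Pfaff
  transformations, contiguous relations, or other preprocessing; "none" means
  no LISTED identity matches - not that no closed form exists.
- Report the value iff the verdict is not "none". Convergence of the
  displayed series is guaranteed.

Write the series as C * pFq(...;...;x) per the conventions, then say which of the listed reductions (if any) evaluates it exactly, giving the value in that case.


The series (x = \frac{4}{9}) is 2F1: upper {1, 1}, lower {2}, prefactor \frac{10}{7}. Verdict: the logarithmic series (I6) matches (the logarithm: parameters (1,1;2), x = \frac{4}{9}). Its exact value is \left(-\frac{45}{14}\right) \cdot \ln\left(\frac{5}{9}\right).

First insight: x = \frac{4}{9} and the two k-th powers (C = 10/7, x = 4/9) combine into one argument.
Step ratio: r(k) = \frac{4}{9} * (k+1) (k+1) / [(k+2) (k+1)] - rational in k. x = \frac{4}{9}; t_0 = \frac{10}{7}; negate the roots.


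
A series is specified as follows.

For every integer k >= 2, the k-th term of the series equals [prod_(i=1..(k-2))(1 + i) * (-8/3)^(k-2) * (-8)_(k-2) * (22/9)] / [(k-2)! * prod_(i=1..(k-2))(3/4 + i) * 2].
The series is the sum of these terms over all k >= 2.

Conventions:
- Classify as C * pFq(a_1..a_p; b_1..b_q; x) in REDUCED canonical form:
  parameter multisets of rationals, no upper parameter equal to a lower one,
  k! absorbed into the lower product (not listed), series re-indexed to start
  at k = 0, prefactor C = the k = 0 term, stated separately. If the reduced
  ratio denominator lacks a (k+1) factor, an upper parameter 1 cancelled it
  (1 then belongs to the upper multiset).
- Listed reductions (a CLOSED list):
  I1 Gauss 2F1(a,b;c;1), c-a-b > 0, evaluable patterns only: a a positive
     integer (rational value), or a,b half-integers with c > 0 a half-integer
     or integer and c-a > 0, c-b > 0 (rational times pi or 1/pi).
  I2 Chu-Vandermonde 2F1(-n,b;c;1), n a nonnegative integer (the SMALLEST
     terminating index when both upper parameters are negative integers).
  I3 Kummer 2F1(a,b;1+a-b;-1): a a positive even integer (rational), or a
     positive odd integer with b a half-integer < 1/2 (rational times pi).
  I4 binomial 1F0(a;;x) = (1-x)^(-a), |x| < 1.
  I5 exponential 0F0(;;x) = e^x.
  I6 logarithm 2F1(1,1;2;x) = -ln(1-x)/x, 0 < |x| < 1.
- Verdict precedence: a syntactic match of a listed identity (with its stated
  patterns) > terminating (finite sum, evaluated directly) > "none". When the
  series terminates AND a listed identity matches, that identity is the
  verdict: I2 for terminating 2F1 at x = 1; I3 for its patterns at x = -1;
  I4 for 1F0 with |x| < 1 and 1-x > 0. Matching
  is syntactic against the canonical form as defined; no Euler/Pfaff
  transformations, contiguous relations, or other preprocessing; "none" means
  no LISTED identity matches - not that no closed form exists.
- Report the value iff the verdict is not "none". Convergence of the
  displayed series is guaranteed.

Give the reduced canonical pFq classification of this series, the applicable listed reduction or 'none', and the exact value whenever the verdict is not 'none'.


Key step: t_0 being 11/9, the lower running product (C = 11/9, x = -8/3) is a rising factorial.
Adjacent-term ratio: r(k) = (-8/3) * (k-8) (k+2) / [(k+7/4) (k+1)] - rational in k. x = (-8/3); t_0 = 11/9; negate the roots.

Classification (C = 11/9): 2F1 with upper {-8, 2}, lower {7/4}, argument x = -8/3. Verdict: terminating. With -8 upstairs the series is a 9-term polynomial sum; evaluated term by term. Sum: 5033585623473121/83993364315.
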